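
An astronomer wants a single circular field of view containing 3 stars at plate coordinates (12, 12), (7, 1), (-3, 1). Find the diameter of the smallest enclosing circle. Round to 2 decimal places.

18.60

Call the three points A, B, C in the order given.
Side lengths²: AB² = 146, AC² = 346, BC² = 100.
Since AC² = 346 ≥ 146 + 100 = 246, the angle opposite AC is not acute, so the smallest enclosing circle has AC as diameter.
Centre = midpoint of AC = (4.5, 6.5), r² = 346/4 = 86.5.
Diameter = 2r = 2√(86.5) ≈ 18.60.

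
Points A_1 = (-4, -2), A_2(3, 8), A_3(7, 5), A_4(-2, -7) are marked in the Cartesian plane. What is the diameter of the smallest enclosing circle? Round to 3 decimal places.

The farthest pair is A_2–A_4 with squared distance 250. The circle on this segment as diameter has centre (0.5, 0.5) and r² = 250/4 = 62.5.
Check A_1: distance² to centre = 26.5 ≤ 62.5, so it lies inside.
All remaining points lie in this disk, and no smaller disk contains both endpoints, so this is the minimum enclosing circle.
Diameter = 2r = 2√(62.5) ≈ 15.811.

15.811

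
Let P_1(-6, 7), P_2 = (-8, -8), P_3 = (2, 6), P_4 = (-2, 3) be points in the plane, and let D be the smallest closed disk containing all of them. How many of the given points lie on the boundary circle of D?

The minimum enclosing circle of a finite set is fixed by two of the points (as a diameter) or three (as a circumcircle).
The farthest pair is P_2–P_3 with squared distance 296. The circle on this segment as diameter has centre (-3, -1) and r² = 296/4 = 74.
Check P_1: distance² to centre = 73 ≤ 74, so it lies inside.
All remaining points lie in this disk, and no smaller disk contains both endpoints, so this is the minimum enclosing circle.
The points at distance exactly r from the centre are P_2, P_3 — 2 points.

2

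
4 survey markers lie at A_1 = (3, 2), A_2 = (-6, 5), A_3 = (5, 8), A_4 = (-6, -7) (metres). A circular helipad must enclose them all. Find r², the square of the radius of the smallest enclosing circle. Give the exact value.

By Welzl's lemma the MEC is supported by two points (diametrically opposite) or three points (on a circumcircle).
The farthest pair is A_3–A_4 with squared distance 346. The circle on this segment as diameter has centre (-0.5, 0.5) and r² = 346/4 = 86.5.
Check A_1: distance² to centre = 14.5 ≤ 86.5, so it lies inside.
All remaining points lie in this disk, and no smaller disk contains both endpoints, so this is the minimum enclosing circle.

86.5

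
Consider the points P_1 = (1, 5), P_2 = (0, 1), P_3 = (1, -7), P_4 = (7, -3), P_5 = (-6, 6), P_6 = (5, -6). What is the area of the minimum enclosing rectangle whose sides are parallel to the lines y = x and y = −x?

138

In coordinates u = x + y, v = x − y the rectangle is axis-aligned; the map (x,y)→(u,v) scales areas by 2.
u-values: 6, 1, -6, 4, 0, -1; range = 6 − (-6) = 12.
v-values: -4, -1, 8, 10, -12, 11; range = 11 − (-12) = 23.
Area = (12 × 23) / 2 = 138.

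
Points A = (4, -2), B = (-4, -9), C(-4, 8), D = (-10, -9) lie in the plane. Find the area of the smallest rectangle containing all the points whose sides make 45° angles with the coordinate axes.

In coordinates u = x + y, v = x − y the rectangle is axis-aligned; the map (x,y)→(u,v) scales areas by 2.
u-values: 2, -13, 4, -19; range = 4 − (-19) = 23.
v-values: 6, 5, -12, -1; range = 6 − (-12) = 18.
Area = (23 × 18) / 2 = 207.

207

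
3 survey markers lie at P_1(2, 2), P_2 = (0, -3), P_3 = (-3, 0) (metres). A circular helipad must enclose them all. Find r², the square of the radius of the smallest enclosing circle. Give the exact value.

841/98

Side lengths²: P_1P_2² = 29, P_1P_3² = 29, P_2P_3² = 18.
Since P_1P_3² = 29 < 29 + 18 = 47, the triangle is acute, so the smallest enclosing circle is the circumcircle.
Circumcentre = (-1/14, -1/14), r² = 841/98.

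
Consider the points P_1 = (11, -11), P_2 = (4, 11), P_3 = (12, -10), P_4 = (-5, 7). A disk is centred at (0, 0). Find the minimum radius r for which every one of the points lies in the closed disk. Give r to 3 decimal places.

15.620

The required radius is the distance from (0, 0) to the farthest point.
Squared distances: 242, 137, 244, 74.
Maximum is 244, attained at P_3.
r = √244 ≈ 15.620.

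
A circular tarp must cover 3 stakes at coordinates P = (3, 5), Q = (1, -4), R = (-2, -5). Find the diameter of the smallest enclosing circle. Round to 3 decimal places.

Side lengths²: PQ² = 85, PR² = 125, QR² = 10.
Since PR² = 125 ≥ 85 + 10 = 95, the angle opposite PR is not acute, so the smallest enclosing circle has PR as diameter.
Centre = midpoint of PR = (0.5, 0), r² = 125/4 = 31.25.
Diameter = 2r = 2√(31.25) ≈ 11.180.

11.180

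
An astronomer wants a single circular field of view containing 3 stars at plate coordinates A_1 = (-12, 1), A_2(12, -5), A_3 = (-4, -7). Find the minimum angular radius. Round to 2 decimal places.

12.37

Side lengths²: A_1A_2² = 612, A_1A_3² = 128, A_2A_3² = 260.
Since A_1A_2² = 612 ≥ 260 + 128 = 388, the angle opposite A_1A_2 is not acute, so the smallest enclosing circle has A_1A_2 as diameter.
Centre = midpoint of A_1A_2 = (0, -2), r² = 612/4 = 153.
r = √153 ≈ 12.37.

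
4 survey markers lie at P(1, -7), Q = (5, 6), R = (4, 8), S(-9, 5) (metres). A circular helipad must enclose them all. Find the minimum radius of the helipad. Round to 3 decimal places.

A smallest enclosing disk is always determined by at most three of the input points on its boundary.
The minimum enclosing circle is determined by three boundary points: P, R, S.
Their circumcentre is (-40/31, 39/31) with r² = 70577/961.
The farthest remaining point Q is at distance² 59634/961 ≤ 70577/961.
r = √(70577/961) ≈ 8.570.

8.570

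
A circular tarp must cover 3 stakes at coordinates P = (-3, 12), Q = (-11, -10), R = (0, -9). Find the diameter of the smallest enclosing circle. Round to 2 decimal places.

23.44

Side lengths²: PQ² = 548, PR² = 450, QR² = 122.
Since PQ² = 548 < 450 + 122 = 572, the triangle is acute, so the smallest enclosing circle is the circumcircle.
Circumcentre = (-251/39, 31/39), r² = 208925/1521.
Diameter = 2r = 2√(208925/1521) ≈ 23.44.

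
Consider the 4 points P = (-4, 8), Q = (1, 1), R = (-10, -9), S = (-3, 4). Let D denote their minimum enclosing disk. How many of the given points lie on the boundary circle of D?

2

By Welzl's lemma the MEC is supported by two points (diametrically opposite) or three points (on a circumcircle).
The farthest pair is P–R with squared distance 325. The circle on this segment as diameter has centre (-7, -0.5) and r² = 325/4 = 81.25.
Check Q: distance² to centre = 66.25 ≤ 81.25, so it lies inside.
All remaining points lie in this disk, and no smaller disk contains both endpoints, so this is the minimum enclosing circle.
The points at distance exactly r from the centre are P, R — 2 points.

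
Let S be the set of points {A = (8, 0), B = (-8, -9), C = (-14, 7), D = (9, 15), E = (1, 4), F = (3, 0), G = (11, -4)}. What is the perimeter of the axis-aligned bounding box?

98

Width = max x − min x = 11 − (-14) = 25.
Height = max y − min y = 15 − (-9) = 24.
Perimeter = 2(25 + 24) = 98.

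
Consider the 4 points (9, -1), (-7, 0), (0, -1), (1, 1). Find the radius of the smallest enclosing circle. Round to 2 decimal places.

8.02

The minimum enclosing circle of a finite set is fixed by two of the points (as a diameter) or three (as a circumcircle).
The farthest pair is (9, -1)–(-7, 0) with squared distance 257. The circle on this segment as diameter has centre (1, -0.5) and r² = 257/4 = 64.25.
Check (0, -1): distance² to centre = 1.25 ≤ 64.25, so it lies inside.
All remaining points lie in this disk, and no smaller disk contains both endpoints, so this is the minimum enclosing circle.
r = √(64.25) ≈ 8.02.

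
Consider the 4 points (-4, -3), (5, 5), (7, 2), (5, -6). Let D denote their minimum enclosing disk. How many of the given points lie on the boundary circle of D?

The minimum enclosing circle is determined by three boundary points: (-4, -3), (5, 5), (5, -6).
Their circumcentre is (11/6, -0.5) with r² = 725/18.
The farthest remaining point (7, 2) is at distance² 593/18 ≤ 725/18.
The points at distance exactly r from the centre are (-4, -3), (5, 5), (5, -6) — 3 points.

3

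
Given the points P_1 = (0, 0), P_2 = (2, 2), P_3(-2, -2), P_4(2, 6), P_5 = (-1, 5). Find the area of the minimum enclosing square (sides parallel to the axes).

The bounding box has width 4 and height 8.
An axis-aligned square enclosing the set must have side ≥ max(width, height).
So the minimum side is max(4, 8) = 8.
Area = 8² = 64.

64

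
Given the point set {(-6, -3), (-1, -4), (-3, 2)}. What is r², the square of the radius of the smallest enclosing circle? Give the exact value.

Call the three points A, B, C in the order given.
Side lengths²: AB² = 26, AC² = 34, BC² = 40.
Since BC² = 40 < 34 + 26 = 60, the triangle is acute, so the smallest enclosing circle is the circumcircle.
Circumcentre = (-43/14, -19/14), r² = 1105/98.

1105/98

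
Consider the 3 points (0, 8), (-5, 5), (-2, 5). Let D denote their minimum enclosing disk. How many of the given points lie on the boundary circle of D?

Call the three points A, B, C in the order given.
Side lengths²: AB² = 34, AC² = 13, BC² = 9.
Since AB² = 34 ≥ 13 + 9 = 22, the angle opposite AB is not acute, so the smallest enclosing circle has AB as diameter.
Centre = midpoint of AB = (-2.5, 6.5), r² = 34/4 = 8.5.
The points at distance exactly r from the centre are (0, 8), (-5, 5) — 2 points.

2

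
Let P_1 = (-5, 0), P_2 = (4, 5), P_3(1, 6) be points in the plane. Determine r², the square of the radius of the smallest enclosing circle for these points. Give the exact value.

Side lengths²: P_1P_2² = 106, P_1P_3² = 72, P_2P_3² = 10.
Since P_1P_2² = 106 ≥ 72 + 10 = 82, the angle opposite P_1P_2 is not acute, so the smallest enclosing circle has P_1P_2 as diameter.
Centre = midpoint of P_1P_2 = (-0.5, 2.5), r² = 106/4 = 26.5.

26.5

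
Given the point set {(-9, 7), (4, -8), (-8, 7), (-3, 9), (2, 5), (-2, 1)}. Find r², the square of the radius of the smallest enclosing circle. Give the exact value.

By Welzl's lemma the MEC is supported by two points (diametrically opposite) or three points (on a circumcircle).
The farthest pair is (-9, 7)–(4, -8) with squared distance 394. The circle on this segment as diameter has centre (-2.5, -0.5) and r² = 394/4 = 98.5.
Check (-8, 7): distance² to centre = 86.5 ≤ 98.5, so it lies inside.
All remaining points lie in this disk, and no smaller disk contains both endpoints, so this is the minimum enclosing circle.

98.5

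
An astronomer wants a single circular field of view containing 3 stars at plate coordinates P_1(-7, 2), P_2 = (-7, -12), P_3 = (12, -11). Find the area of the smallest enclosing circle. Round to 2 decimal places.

417.41

Side lengths²: P_1P_2² = 196, P_1P_3² = 530, P_2P_3² = 362.
Since P_1P_3² = 530 < 362 + 196 = 558, the triangle is acute, so the smallest enclosing circle is the circumcircle.
Circumcentre = (41/19, -5), r² = 47965/361.
Area = π·r² = π·47965/361 ≈ 417.41.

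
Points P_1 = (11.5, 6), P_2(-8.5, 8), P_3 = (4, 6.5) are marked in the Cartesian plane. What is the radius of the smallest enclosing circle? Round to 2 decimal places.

Side lengths²: P_1P_2² = 404, P_1P_3² = 56.5, P_2P_3² = 158.5.
Since P_1P_2² = 404 ≥ 158.5 + 56.5 = 215, the angle opposite P_1P_2 is not acute, so the smallest enclosing circle has P_1P_2 as diameter.
Centre = midpoint of P_1P_2 = (1.5, 7), r² = 404/4 = 101.
r = √101 ≈ 10.05.

10.05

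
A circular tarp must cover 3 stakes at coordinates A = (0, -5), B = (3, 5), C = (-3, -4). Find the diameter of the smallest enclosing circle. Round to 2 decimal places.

Side lengths²: AB² = 109, AC² = 10, BC² = 117.
Since BC² = 117 < 109 + 10 = 119, the triangle is acute, so the smallest enclosing circle is the circumcircle.
Circumcentre = (3/22, 9/22), r² = 7085/242.
Diameter = 2r = 2√(7085/242) ≈ 10.82.

10.82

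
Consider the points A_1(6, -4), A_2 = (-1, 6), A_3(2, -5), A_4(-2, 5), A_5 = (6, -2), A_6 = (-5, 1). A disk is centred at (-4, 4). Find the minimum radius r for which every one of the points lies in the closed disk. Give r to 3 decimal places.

12.806

The required radius is the distance from (-4, 4) to the farthest point.
Squared distances: 164, 13, 117, 5, 136, 10.
Maximum is 164, attained at A_1.
r = √164 ≈ 12.806.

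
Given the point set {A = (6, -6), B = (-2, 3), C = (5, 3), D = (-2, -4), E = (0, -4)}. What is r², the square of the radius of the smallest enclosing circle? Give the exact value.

The farthest pair is A–B with squared distance 145. The circle on this segment as diameter has centre (2, -1.5) and r² = 145/4 = 36.25.
Check C: distance² to centre = 29.25 ≤ 36.25, so it lies inside.
All remaining points lie in this disk, and no smaller disk contains both endpoints, so this is the minimum enclosing circle.

36.25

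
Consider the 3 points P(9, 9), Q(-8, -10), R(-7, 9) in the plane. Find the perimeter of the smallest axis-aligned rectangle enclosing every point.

Width = max x − min x = 9 − (-8) = 17.
Height = max y − min y = 9 − (-10) = 19.
Perimeter = 2(17 + 19) = 72.

72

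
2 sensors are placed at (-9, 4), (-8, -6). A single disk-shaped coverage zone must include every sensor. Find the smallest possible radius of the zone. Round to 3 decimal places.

5.025

The smallest circle enclosing two points has them as diameter endpoints.
Centre = midpoint = (-8.5, -1); r² = |(-9, 4)−(-8, -6)|²/4 = 101/4 = 25.25.
r = √(25.25) ≈ 5.025.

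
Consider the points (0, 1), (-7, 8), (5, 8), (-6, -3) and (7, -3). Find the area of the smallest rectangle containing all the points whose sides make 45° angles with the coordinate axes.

275

In coordinates u = x + y, v = x − y the rectangle is axis-aligned; the map (x,y)→(u,v) scales areas by 2.
u-values: 1, 1, 13, -9, 4; range = 13 − (-9) = 22.
v-values: -1, -15, -3, -3, 10; range = 10 − (-15) = 25.
Area = (22 × 25) / 2 = 275.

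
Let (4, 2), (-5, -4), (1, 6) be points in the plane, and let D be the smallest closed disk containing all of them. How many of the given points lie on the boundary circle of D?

3

Call the three points A, B, C in the order given.
Side lengths²: AB² = 117, AC² = 25, BC² = 136.
Since BC² = 136 < 117 + 25 = 142, the triangle is acute, so the smallest enclosing circle is the circumcircle.
Circumcentre = (-31/18, 5/6), r² = 5525/162.
The points at distance exactly r from the centre are (4, 2), (-5, -4), (1, 6) — 3 points.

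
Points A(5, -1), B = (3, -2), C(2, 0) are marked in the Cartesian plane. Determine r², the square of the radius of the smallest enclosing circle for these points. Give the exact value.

2.5

Side lengths²: AB² = 5, AC² = 10, BC² = 5.
Since AC² = 10 ≥ 5 + 5 = 10, the angle opposite AC is not acute, so the smallest enclosing circle has AC as diameter.
Centre = midpoint of AC = (3.5, -0.5), r² = 10/4 = 2.5.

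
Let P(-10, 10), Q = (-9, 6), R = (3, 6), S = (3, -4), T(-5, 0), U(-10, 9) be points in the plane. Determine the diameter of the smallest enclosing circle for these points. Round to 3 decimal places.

19.105

The farthest pair is P–S with squared distance 365. The circle on this segment as diameter has centre (-3.5, 3) and r² = 365/4 = 91.25.
Check Q: distance² to centre = 39.25 ≤ 91.25, so it lies inside.
All remaining points lie in this disk, and no smaller disk contains both endpoints, so this is the minimum enclosing circle.
Diameter = 2r = 2√(91.25) ≈ 19.105.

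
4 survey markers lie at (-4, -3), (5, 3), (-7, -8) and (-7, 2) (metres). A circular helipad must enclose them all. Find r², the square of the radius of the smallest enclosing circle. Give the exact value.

66.25

The minimum enclosing circle of a finite set is fixed by two of the points (as a diameter) or three (as a circumcircle).
The farthest pair is (5, 3)–(-7, -8) with squared distance 265. The circle on this segment as diameter has centre (-1, -2.5) and r² = 265/4 = 66.25.
Check (-4, -3): distance² to centre = 9.25 ≤ 66.25, so it lies inside.
All remaining points lie in this disk, and no smaller disk contains both endpoints, so this is the minimum enclosing circle.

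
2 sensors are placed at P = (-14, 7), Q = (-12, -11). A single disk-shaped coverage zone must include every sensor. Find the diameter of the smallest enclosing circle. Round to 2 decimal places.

18.11

The smallest circle enclosing two points has them as diameter endpoints.
Centre = midpoint = (-13, -2); r² = |PQ|²/4 = 328/4 = 82.
Diameter = 2r = 2√82 ≈ 18.11.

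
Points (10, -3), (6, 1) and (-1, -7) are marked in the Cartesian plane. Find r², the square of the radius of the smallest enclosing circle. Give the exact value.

Call the three points A, B, C in the order given.
Side lengths²: AB² = 32, AC² = 137, BC² = 113.
Since AC² = 137 < 113 + 32 = 145, the triangle is acute, so the smallest enclosing circle is the circumcircle.
Circumcentre = (131/30, -139/30), r² = 15481/450.

15481/450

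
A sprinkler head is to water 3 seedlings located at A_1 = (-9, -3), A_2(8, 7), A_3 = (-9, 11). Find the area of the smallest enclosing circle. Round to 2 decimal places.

Side lengths²: A_1A_2² = 389, A_1A_3² = 196, A_2A_3² = 305.
Since A_1A_2² = 389 < 305 + 196 = 501, the triangle is acute, so the smallest enclosing circle is the circumcircle.
Circumcentre = (-57/34, 4), r² = 118645/1156.
Area = π·r² = π·118645/1156 ≈ 322.43.

322.43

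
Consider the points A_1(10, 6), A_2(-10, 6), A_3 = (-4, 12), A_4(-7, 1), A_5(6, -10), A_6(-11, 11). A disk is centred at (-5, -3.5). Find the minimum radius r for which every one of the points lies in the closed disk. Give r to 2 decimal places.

17.76

The required radius is the distance from (-5, -3.5) to the farthest point.
Squared distances: 315.25, 115.25, 241.25, 24.25, 163.25, 246.25.
Maximum is 315.25, attained at A_1.
r = √(315.25) ≈ 17.76.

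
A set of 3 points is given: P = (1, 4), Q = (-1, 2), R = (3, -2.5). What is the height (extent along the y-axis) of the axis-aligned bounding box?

max y = 4, min y = -2.5, so height = 6.5.

6.5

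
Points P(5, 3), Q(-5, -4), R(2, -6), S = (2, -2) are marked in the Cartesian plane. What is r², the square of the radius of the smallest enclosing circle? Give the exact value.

37.25

The minimum enclosing circle of a finite set is fixed by two of the points (as a diameter) or three (as a circumcircle).
The farthest pair is P–Q with squared distance 149. The circle on this segment as diameter has centre (0, -0.5) and r² = 149/4 = 37.25.
Check R: distance² to centre = 34.25 ≤ 37.25, so it lies inside.
All remaining points lie in this disk, and no smaller disk contains both endpoints, so this is the minimum enclosing circle.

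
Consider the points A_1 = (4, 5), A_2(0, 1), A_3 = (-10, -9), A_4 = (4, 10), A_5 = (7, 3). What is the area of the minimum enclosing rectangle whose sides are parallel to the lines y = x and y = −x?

165

In coordinates u = x + y, v = x − y the rectangle is axis-aligned; the map (x,y)→(u,v) scales areas by 2.
u-values: 9, 1, -19, 14, 10; range = 14 − (-19) = 33.
v-values: -1, -1, -1, -6, 4; range = 4 − (-6) = 10.
Area = (33 × 10) / 2 = 165.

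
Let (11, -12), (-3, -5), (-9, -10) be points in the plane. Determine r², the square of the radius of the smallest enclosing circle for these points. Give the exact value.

101

Call the three points A, B, C in the order given.
Side lengths²: AB² = 245, AC² = 404, BC² = 61.
Since AC² = 404 ≥ 245 + 61 = 306, the angle opposite AC is not acute, so the smallest enclosing circle has AC as diameter.
Centre = midpoint of AC = (1, -11), r² = 404/4 = 101.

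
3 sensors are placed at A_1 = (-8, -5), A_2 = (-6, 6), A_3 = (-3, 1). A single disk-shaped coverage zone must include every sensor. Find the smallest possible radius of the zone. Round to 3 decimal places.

Side lengths²: A_1A_2² = 125, A_1A_3² = 61, A_2A_3² = 34.
Since A_1A_2² = 125 ≥ 61 + 34 = 95, the angle opposite A_1A_2 is not acute, so the smallest enclosing circle has A_1A_2 as diameter.
Centre = midpoint of A_1A_2 = (-7, 0.5), r² = 125/4 = 31.25.
r = √(31.25) ≈ 5.590.

5.590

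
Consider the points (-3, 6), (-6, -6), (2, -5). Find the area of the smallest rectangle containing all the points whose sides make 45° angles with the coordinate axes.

120

In coordinates u = x + y, v = x − y the rectangle is axis-aligned; the map (x,y)→(u,v) scales areas by 2.
u-values: 3, -12, -3; range = 3 − (-12) = 15.
v-values: -9, 0, 7; range = 7 − (-9) = 16.
Area = (15 × 16) / 2 = 120.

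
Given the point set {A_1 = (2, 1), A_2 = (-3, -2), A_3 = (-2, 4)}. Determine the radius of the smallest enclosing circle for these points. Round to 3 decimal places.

3.284

Side lengths²: A_1A_2² = 34, A_1A_3² = 25, A_2A_3² = 37.
Since A_2A_3² = 37 < 34 + 25 = 59, the triangle is acute, so the smallest enclosing circle is the circumcircle.
Circumcentre = (-23/18, 43/54), r² = 15725/1458.
r = √(15725/1458) ≈ 3.284.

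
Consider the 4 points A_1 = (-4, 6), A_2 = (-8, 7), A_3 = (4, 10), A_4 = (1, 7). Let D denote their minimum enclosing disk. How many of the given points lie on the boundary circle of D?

2

The farthest pair is A_2–A_3 with squared distance 153. The circle on this segment as diameter has centre (-2, 8.5) and r² = 153/4 = 38.25.
Check A_1: distance² to centre = 10.25 ≤ 38.25, so it lies inside.
All remaining points lie in this disk, and no smaller disk contains both endpoints, so this is the minimum enclosing circle.
The points at distance exactly r from the centre are A_2, A_3 — 2 points.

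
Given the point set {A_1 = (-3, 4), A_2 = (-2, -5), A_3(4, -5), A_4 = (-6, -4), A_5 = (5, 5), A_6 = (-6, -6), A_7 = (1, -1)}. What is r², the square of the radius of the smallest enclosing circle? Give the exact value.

60.5

By Welzl's lemma the MEC is supported by two points (diametrically opposite) or three points (on a circumcircle).
The farthest pair is A_5–A_6 with squared distance 242. The circle on this segment as diameter has centre (-0.5, -0.5) and r² = 242/4 = 60.5.
Check A_1: distance² to centre = 26.5 ≤ 60.5, so it lies inside.
All remaining points lie in this disk, and no smaller disk contains both endpoints, so this is the minimum enclosing circle.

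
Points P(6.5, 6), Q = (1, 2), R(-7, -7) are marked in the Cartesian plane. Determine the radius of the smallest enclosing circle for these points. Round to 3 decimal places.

Side lengths²: PQ² = 46.25, PR² = 351.25, QR² = 145.
Since PR² = 351.25 ≥ 145 + 46.25 = 191.25, the angle opposite PR is not acute, so the smallest enclosing circle has PR as diameter.
Centre = midpoint of PR = (-0.25, -0.5), r² = 351.25/4 = 87.8125.
r = √(87.8125) ≈ 9.371.

9.371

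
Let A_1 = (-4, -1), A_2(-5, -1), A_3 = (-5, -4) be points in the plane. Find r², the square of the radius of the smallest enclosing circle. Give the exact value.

Side lengths²: A_1A_2² = 1, A_1A_3² = 10, A_2A_3² = 9.
Since A_1A_3² = 10 ≥ 9 + 1 = 10, the angle opposite A_1A_3 is not acute, so the smallest enclosing circle has A_1A_3 as diameter.
Centre = midpoint of A_1A_3 = (-4.5, -2.5), r² = 10/4 = 2.5.

2.5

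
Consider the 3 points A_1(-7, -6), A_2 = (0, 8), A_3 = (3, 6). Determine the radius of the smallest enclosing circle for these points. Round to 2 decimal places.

7.87

Side lengths²: A_1A_2² = 245, A_1A_3² = 244, A_2A_3² = 13.
Since A_1A_2² = 245 < 244 + 13 = 257, the triangle is acute, so the smallest enclosing circle is the circumcircle.
Circumcentre = (-2.75, 0.625), r² = 61.953125.
r = √(61.953125) ≈ 7.87.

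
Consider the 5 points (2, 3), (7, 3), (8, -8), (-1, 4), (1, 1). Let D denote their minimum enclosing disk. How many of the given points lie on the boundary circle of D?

The minimum enclosing circle of a finite set is fixed by two of the points (as a diameter) or three (as a circumcircle).
The farthest pair is (8, -8)–(-1, 4) with squared distance 225. The circle on this segment as diameter has centre (3.5, -2) and r² = 225/4 = 56.25.
Check (2, 3): distance² to centre = 27.25 ≤ 56.25, so it lies inside.
All remaining points lie in this disk, and no smaller disk contains both endpoints, so this is the minimum enclosing circle.
The points at distance exactly r from the centre are (8, -8), (-1, 4) — 2 points.

2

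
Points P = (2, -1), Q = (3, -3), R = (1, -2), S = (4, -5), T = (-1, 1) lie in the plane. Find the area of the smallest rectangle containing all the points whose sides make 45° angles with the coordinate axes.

In coordinates u = x + y, v = x − y the rectangle is axis-aligned; the map (x,y)→(u,v) scales areas by 2.
u-values: 1, 0, -1, -1, 0; range = 1 − (-1) = 2.
v-values: 3, 6, 3, 9, -2; range = 9 − (-2) = 11.
Area = (2 × 11) / 2 = 11.

11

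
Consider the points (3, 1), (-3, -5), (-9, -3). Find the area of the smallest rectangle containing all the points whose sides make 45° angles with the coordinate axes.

In coordinates u = x + y, v = x − y the rectangle is axis-aligned; the map (x,y)→(u,v) scales areas by 2.
u-values: 4, -8, -12; range = 4 − (-12) = 16.
v-values: 2, 2, -6; range = 2 − (-6) = 8.
Area = (16 × 8) / 2 = 64.

64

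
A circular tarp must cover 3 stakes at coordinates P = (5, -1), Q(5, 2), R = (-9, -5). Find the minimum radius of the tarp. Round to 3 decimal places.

Side lengths²: PQ² = 9, PR² = 212, QR² = 245.
Since QR² = 245 ≥ 212 + 9 = 221, the angle opposite QR is not acute, so the smallest enclosing circle has QR as diameter.
Centre = midpoint of QR = (-2, -1.5), r² = 245/4 = 61.25.
r = √(61.25) ≈ 7.826.

7.826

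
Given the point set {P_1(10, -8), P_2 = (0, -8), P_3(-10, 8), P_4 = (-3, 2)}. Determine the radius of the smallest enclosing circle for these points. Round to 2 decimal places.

12.81

The farthest pair is P_1–P_3 with squared distance 656. The circle on this segment as diameter has centre (0, 0) and r² = 656/4 = 164.
Check P_2: distance² to centre = 64 ≤ 164, so it lies inside.
All remaining points lie in this disk, and no smaller disk contains both endpoints, so this is the minimum enclosing circle.
r = √164 ≈ 12.81.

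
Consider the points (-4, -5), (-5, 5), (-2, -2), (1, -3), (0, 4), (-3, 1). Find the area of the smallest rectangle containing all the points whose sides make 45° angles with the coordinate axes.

In coordinates u = x + y, v = x − y the rectangle is axis-aligned; the map (x,y)→(u,v) scales areas by 2.
u-values: -9, 0, -4, -2, 4, -2; range = 4 − (-9) = 13.
v-values: 1, -10, 0, 4, -4, -4; range = 4 − (-10) = 14.
Area = (13 × 14) / 2 = 91.

91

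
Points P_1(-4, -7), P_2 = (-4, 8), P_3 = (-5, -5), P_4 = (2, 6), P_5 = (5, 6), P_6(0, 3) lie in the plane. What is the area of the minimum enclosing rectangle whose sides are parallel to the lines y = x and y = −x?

165

In coordinates u = x + y, v = x − y the rectangle is axis-aligned; the map (x,y)→(u,v) scales areas by 2.
u-values: -11, 4, -10, 8, 11, 3; range = 11 − (-11) = 22.
v-values: 3, -12, 0, -4, -1, -3; range = 3 − (-12) = 15.
Area = (22 × 15) / 2 = 165.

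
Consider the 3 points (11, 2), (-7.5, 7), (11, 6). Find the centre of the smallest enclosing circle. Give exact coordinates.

Call the three points A, B, C in the order given.
Side lengths²: AB² = 367.25, AC² = 16, BC² = 343.25.
Since AB² = 367.25 ≥ 343.25 + 16 = 359.25, the angle opposite AB is not acute, so the smallest enclosing circle has AB as diameter.
Centre = midpoint of AB = (1.75, 4.5), r² = 367.25/4 = 91.8125.
Centre = (1.75, 4.5).

(1.75, 4.5)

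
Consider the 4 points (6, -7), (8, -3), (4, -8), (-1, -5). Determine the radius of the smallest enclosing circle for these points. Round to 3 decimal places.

A smallest enclosing disk is always determined by at most three of the input points on its boundary.
The farthest pair is (8, -3)–(-1, -5) with squared distance 85. The circle on this segment as diameter has centre (3.5, -4) and r² = 85/4 = 21.25.
Check (6, -7): distance² to centre = 15.25 ≤ 21.25, so it lies inside.
All remaining points lie in this disk, and no smaller disk contains both endpoints, so this is the minimum enclosing circle.
r = √(21.25) ≈ 4.610.

4.610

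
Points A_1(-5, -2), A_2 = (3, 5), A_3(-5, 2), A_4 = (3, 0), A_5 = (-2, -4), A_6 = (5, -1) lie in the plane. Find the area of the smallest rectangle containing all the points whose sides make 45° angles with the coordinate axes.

97.5

In coordinates u = x + y, v = x − y the rectangle is axis-aligned; the map (x,y)→(u,v) scales areas by 2.
u-values: -7, 8, -3, 3, -6, 4; range = 8 − (-7) = 15.
v-values: -3, -2, -7, 3, 2, 6; range = 6 − (-7) = 13.
Area = (15 × 13) / 2 = 97.5.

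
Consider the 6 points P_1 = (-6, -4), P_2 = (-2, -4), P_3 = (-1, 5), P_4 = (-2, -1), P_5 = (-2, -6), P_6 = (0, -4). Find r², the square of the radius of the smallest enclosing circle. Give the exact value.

By Welzl's lemma the MEC is supported by two points (diametrically opposite) or three points (on a circumcircle).
The minimum enclosing circle is determined by three boundary points: P_1, P_3, P_5.
Their circumcentre is (-40/23, -11/23) with r² = 16165/529.
The farthest remaining point P_6 is at distance² 8161/529 ≤ 16165/529.

16165/529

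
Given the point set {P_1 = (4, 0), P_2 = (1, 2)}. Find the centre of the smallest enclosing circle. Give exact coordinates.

The smallest circle enclosing two points has them as diameter endpoints.
Centre = midpoint = (2.5, 1); r² = |P_1P_2|²/4 = 13/4 = 3.25.
Centre = (2.5, 1).

(2.5, 1)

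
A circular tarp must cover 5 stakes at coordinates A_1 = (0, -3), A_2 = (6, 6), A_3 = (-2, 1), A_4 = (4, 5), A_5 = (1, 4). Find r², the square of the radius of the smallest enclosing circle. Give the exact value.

29.25

A smallest enclosing disk is always determined by at most three of the input points on its boundary.
The farthest pair is A_1–A_2 with squared distance 117. The circle on this segment as diameter has centre (3, 1.5) and r² = 117/4 = 29.25.
Check A_3: distance² to centre = 25.25 ≤ 29.25, so it lies inside.
All remaining points lie in this disk, and no smaller disk contains both endpoints, so this is the minimum enclosing circle.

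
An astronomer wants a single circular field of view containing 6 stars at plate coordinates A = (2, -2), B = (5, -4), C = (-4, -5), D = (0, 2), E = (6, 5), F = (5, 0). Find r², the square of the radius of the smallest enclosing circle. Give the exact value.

50

A smallest enclosing disk is always determined by at most three of the input points on its boundary.
The farthest pair is C–E with squared distance 200. The circle on this segment as diameter has centre (1, 0) and r² = 200/4 = 50.
Check A: distance² to centre = 5 ≤ 50, so it lies inside.
All remaining points lie in this disk, and no smaller disk contains both endpoints, so this is the minimum enclosing circle.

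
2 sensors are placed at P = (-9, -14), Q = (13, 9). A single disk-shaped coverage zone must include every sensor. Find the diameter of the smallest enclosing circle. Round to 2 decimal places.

31.83

The smallest circle enclosing two points has them as diameter endpoints.
Centre = midpoint = (2, -2.5); r² = |PQ|²/4 = 1013/4 = 253.25.
Diameter = 2r = 2√(253.25) ≈ 31.83.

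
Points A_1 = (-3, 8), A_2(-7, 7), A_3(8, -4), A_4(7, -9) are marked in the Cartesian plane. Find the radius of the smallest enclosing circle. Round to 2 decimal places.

The minimum enclosing circle of a finite set is fixed by two of the points (as a diameter) or three (as a circumcircle).
The farthest pair is A_2–A_4 with squared distance 452. The circle on this segment as diameter has centre (0, -1) and r² = 452/4 = 113.
Check A_1: distance² to centre = 90 ≤ 113, so it lies inside.
All remaining points lie in this disk, and no smaller disk contains both endpoints, so this is the minimum enclosing circle.
r = √113 ≈ 10.63.

10.63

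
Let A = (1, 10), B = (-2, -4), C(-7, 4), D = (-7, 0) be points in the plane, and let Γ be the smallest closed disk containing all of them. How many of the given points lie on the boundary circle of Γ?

The farthest pair is A–B with squared distance 205. The circle on this segment as diameter has centre (-0.5, 3) and r² = 205/4 = 51.25.
Check C: distance² to centre = 43.25 ≤ 51.25, so it lies inside.
All remaining points lie in this disk, and no smaller disk contains both endpoints, so this is the minimum enclosing circle.
The points at distance exactly r from the centre are A, B, D — 3 points.

3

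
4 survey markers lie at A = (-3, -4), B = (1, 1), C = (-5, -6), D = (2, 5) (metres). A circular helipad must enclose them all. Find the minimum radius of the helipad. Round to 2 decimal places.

By Welzl's lemma the MEC is supported by two points (diametrically opposite) or three points (on a circumcircle).
The farthest pair is C–D with squared distance 170. The circle on this segment as diameter has centre (-1.5, -0.5) and r² = 170/4 = 42.5.
Check A: distance² to centre = 14.5 ≤ 42.5, so it lies inside.
All remaining points lie in this disk, and no smaller disk contains both endpoints, so this is the minimum enclosing circle.
r = √(42.5) ≈ 6.52.

6.52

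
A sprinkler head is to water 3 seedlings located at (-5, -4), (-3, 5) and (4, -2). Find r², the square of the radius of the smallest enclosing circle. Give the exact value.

7225/242

Call the three points A, B, C in the order given.
Side lengths²: AB² = 85, AC² = 85, BC² = 98.
Since BC² = 98 < 85 + 85 = 170, the triangle is acute, so the smallest enclosing circle is the circumcircle.
Circumcentre = (-25/22, -3/22), r² = 7225/242.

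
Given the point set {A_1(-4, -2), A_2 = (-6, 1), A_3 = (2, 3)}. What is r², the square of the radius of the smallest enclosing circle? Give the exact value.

13481/784

Side lengths²: A_1A_2² = 13, A_1A_3² = 61, A_2A_3² = 68.
Since A_2A_3² = 68 < 61 + 13 = 74, the triangle is acute, so the smallest enclosing circle is the circumcircle.
Circumcentre = (-53/28, 11/7), r² = 13481/784.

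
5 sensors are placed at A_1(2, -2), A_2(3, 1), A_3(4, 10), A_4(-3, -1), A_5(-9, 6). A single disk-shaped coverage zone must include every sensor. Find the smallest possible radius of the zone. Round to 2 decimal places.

The minimum enclosing circle of a finite set is fixed by two of the points (as a diameter) or three (as a circumcircle).
The minimum enclosing circle is determined by three boundary points: A_1, A_3, A_5.
Their circumcentre is (-1.5, 4.75) with r² = 57.8125.
The farthest remaining point A_4 is at distance² 35.3125 ≤ 57.8125.
r = √(57.8125) ≈ 7.60.

7.60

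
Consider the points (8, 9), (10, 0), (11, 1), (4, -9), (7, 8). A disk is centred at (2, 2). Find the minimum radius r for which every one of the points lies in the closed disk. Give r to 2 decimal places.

The required radius is the distance from (2, 2) to the farthest point.
Squared distances: 85, 68, 82, 125, 61.
Maximum is 125, attained at (4, -9).
r = √125 ≈ 11.18.

11.18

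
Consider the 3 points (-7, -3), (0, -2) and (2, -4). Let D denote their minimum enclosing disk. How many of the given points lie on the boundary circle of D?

2

Call the three points A, B, C in the order given.
Side lengths²: AB² = 50, AC² = 82, BC² = 8.
Since AC² = 82 ≥ 50 + 8 = 58, the angle opposite AC is not acute, so the smallest enclosing circle has AC as diameter.
Centre = midpoint of AC = (-2.5, -3.5), r² = 82/4 = 20.5.
The points at distance exactly r from the centre are (-7, -3), (2, -4) — 2 points.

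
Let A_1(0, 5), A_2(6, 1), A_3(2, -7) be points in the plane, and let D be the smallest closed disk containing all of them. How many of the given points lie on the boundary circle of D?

Side lengths²: A_1A_2² = 52, A_1A_3² = 148, A_2A_3² = 80.
Since A_1A_3² = 148 ≥ 80 + 52 = 132, the angle opposite A_1A_3 is not acute, so the smallest enclosing circle has A_1A_3 as diameter.
Centre = midpoint of A_1A_3 = (1, -1), r² = 148/4 = 37.
The points at distance exactly r from the centre are A_1, A_3 — 2 points.

2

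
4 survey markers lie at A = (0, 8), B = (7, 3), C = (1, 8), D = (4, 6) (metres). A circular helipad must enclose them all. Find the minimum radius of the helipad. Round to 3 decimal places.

A smallest enclosing disk is always determined by at most three of the input points on its boundary.
The farthest pair is A–B with squared distance 74. The circle on this segment as diameter has centre (3.5, 5.5) and r² = 74/4 = 18.5.
Check C: distance² to centre = 12.5 ≤ 18.5, so it lies inside.
All remaining points lie in this disk, and no smaller disk contains both endpoints, so this is the minimum enclosing circle.
r = √(18.5) ≈ 4.301.

4.301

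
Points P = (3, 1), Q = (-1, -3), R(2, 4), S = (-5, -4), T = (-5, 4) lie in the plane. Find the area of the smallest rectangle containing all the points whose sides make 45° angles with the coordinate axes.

In coordinates u = x + y, v = x − y the rectangle is axis-aligned; the map (x,y)→(u,v) scales areas by 2.
u-values: 4, -4, 6, -9, -1; range = 6 − (-9) = 15.
v-values: 2, 2, -2, -1, -9; range = 2 − (-9) = 11.
Area = (15 × 11) / 2 = 82.5.

82.5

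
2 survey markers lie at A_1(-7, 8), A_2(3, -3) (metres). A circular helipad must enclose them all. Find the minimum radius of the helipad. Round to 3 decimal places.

The smallest circle enclosing two points has them as diameter endpoints.
Centre = midpoint = (-2, 2.5); r² = |A_1A_2|²/4 = 221/4 = 55.25.
r = √(55.25) ≈ 7.433.

7.433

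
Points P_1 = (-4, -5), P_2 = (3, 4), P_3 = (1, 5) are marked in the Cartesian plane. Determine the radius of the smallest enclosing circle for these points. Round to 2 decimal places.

Side lengths²: P_1P_2² = 130, P_1P_3² = 125, P_2P_3² = 5.
Since P_1P_2² = 130 ≥ 125 + 5 = 130, the angle opposite P_1P_2 is not acute, so the smallest enclosing circle has P_1P_2 as diameter.
Centre = midpoint of P_1P_2 = (-0.5, -0.5), r² = 130/4 = 32.5.
r = √(32.5) ≈ 5.70.

5.70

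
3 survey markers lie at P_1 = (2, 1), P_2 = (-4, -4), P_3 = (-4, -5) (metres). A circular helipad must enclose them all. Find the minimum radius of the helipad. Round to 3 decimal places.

Side lengths²: P_1P_2² = 61, P_1P_3² = 72, P_2P_3² = 1.
Since P_1P_3² = 72 ≥ 61 + 1 = 62, the angle opposite P_1P_3 is not acute, so the smallest enclosing circle has P_1P_3 as diameter.
Centre = midpoint of P_1P_3 = (-1, -2), r² = 72/4 = 18.
r = √18 ≈ 4.243.

4.243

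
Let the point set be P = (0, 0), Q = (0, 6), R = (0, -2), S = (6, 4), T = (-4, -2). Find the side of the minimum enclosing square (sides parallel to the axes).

10

The bounding box has width 10 and height 8.
An axis-aligned square enclosing the set must have side ≥ max(width, height).
So the minimum side is max(10, 8) = 10.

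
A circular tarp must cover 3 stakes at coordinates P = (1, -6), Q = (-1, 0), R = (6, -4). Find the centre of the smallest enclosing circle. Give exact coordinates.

Side lengths²: PQ² = 40, PR² = 29, QR² = 65.
Since QR² = 65 < 40 + 29 = 69, the triangle is acute, so the smallest enclosing circle is the circumcircle.
Circumcentre = (81/34, -75/34), r² = 9425/578.
Centre = (81/34, -75/34).

(81/34, -75/34)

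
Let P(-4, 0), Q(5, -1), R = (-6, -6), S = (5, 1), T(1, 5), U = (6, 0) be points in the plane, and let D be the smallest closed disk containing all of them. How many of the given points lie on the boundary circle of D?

By Welzl's lemma the MEC is supported by two points (diametrically opposite) or three points (on a circumcircle).
The minimum enclosing circle is determined by three boundary points: R, T, U.
Their circumcentre is (-2/3, -5/3) with r² = 425/9.
The farthest remaining point S is at distance² 353/9 ≤ 425/9.
The points at distance exactly r from the centre are R, T, U — 3 points.

3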